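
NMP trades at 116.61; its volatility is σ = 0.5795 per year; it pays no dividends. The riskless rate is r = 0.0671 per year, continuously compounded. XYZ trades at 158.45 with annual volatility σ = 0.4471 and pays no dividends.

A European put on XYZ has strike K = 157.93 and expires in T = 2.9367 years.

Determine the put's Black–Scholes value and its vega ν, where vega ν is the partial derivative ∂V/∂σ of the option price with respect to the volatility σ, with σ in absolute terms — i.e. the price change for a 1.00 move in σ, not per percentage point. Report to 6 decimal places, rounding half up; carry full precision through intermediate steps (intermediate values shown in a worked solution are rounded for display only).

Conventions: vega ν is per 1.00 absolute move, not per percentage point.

price = 29.984339
ν = 88.006329

σ√T = 0.4471·√2.9367 = 0.766186
d₁ = (ln(S/K) + (r+σ²/2)T) / (σ√T) = (ln(158.45/157.93) + (0.0671+0.4471²/2)·2.9367) / 0.766186 = (0.003287 + 0.490573) / 0.766186 = 0.644570
d₂ = d₁ − σ√T = 0.644570 − 0.766186 = -0.121617
e^{−rT} = 0.821147
N(−d₁) = 0.259603,  N(−d₂) = 0.548399
Put price V = K·e^{−rT}·N(−d₂) − S·N(−d₁) = 71.118439 − 41.134100 = 29.984339
φ(d₁) = (1/√(2π))·e^{−d₁²/2} = 0.324110
ν = S·φ(d₁)·√T = 88.006329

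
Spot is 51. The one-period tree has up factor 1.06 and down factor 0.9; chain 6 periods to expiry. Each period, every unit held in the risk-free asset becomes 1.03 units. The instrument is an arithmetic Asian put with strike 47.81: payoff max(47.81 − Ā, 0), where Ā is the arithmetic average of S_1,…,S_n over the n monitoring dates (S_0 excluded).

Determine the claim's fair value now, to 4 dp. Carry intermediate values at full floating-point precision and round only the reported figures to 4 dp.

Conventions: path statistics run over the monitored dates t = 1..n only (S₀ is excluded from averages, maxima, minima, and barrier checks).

Under the martingale measure an up-move has probability p* = 0.8125; value the claim as the probability-weighted average of per-path payoffs, discounted 6 periods at R = 1.03.
Enumerate all 2^6 = 64 price paths (U = up ×1.06, D = down ×0.9); each path with k up-moves has probability p*^k·(1−p*)^(6−k).
DDDDDD: Ā=35.8448, payoff=11.9652, prob=0.000043
UDDDDD: Ā=42.2172, payoff=5.5928, prob=0.000188
DUDDDD: Ā=40.8572, payoff=6.9528, prob=0.000188
UUDDDD: Ā=48.1207, payoff=0.0000, prob=0.000816
DDUDDD: Ā=39.6332, payoff=8.1768, prob=0.000188
UDUDDD: Ā=46.6791, payoff=1.1309, prob=0.000816
DUUDDD: Ā=45.3191, payoff=2.4909, prob=0.000816
UUUDDD: Ā=53.3758, payoff=0.0000, prob=0.003536
DDDUDD: Ā=38.5316, payoff=9.2784, prob=0.000188
UDDUDD: Ā=45.3816, payoff=2.4284, prob=0.000816
DUDUDD: Ā=44.0216, payoff=3.7884, prob=0.000816
UUDUDD: Ā=51.8477, payoff=0.0000, prob=0.003536
DDUUDD: Ā=42.7976, payoff=5.0124, prob=0.000816
UDUUDD: Ā=50.4061, payoff=0.0000, prob=0.003536
DUUUDD: Ā=49.0461, payoff=0.0000, prob=0.003536
UUUUDD: Ā=57.7654, payoff=0.0000, prob=0.015321
DDDDUD: Ā=37.5401, payoff=10.2699, prob=0.000188
UDDDUD: Ā=44.2139, payoff=3.5961, prob=0.000816
DUDDUD: Ā=42.8539, payoff=4.9561, prob=0.000816
UUDDUD: Ā=50.4724, payoff=0.0000, prob=0.003536
DDUDUD: Ā=41.6299, payoff=6.1801, prob=0.000816
UDUDUD: Ā=49.0308, payoff=0.0000, prob=0.003536
DUUDUD: Ā=47.6708, payoff=0.1392, prob=0.003536
UUUDUD: Ā=56.1456, payoff=0.0000, prob=0.015321
DDDUUD: Ā=40.5283, payoff=7.2817, prob=0.000816
UDDUUD: Ā=47.7334, payoff=0.0766, prob=0.003536
DUDUUD: Ā=46.3734, payoff=1.4366, prob=0.003536
UUDUUD: Ā=54.6175, payoff=0.0000, prob=0.015321
DDUUUD: Ā=45.1494, payoff=2.6606, prob=0.003536
UDUUUD: Ā=53.1759, payoff=0.0000, prob=0.015321
DUUUUD: Ā=51.8159, payoff=0.0000, prob=0.015321
UUUUUD: Ā=61.0276, payoff=0.0000, prob=0.066392
DDDDDU: Ā=36.6478, payoff=11.1622, prob=0.000188
UDDDDU: Ā=43.1630, payoff=4.6470, prob=0.000816
DUDDDU: Ā=41.8030, payoff=6.0070, prob=0.000816
UUDDDU: Ā=49.2346, payoff=0.0000, prob=0.003536
DDUDDU: Ā=40.5790, payoff=7.2310, prob=0.000816
UDUDDU: Ā=47.7930, payoff=0.0170, prob=0.003536
DUUDDU: Ā=46.4330, payoff=1.3770, prob=0.003536
UUUDDU: Ā=54.6878, payoff=0.0000, prob=0.015321
DDDUDU: Ā=39.4774, payoff=8.3326, prob=0.000816
UDDUDU: Ā=46.4956, payoff=1.3144, prob=0.003536
DUDUDU: Ā=45.1356, payoff=2.6744, prob=0.003536
UUDUDU: Ā=53.1597, payoff=0.0000, prob=0.015321
DDUUDU: Ā=43.9116, payoff=3.8984, prob=0.003536
UDUUDU: Ā=51.7181, payoff=0.0000, prob=0.015321
DUUUDU: Ā=50.3581, payoff=0.0000, prob=0.015321
UUUUDU: Ā=59.3107, payoff=0.0000, prob=0.066392
DDDDUU: Ā=38.4860, payoff=9.3240, prob=0.000816
UDDDUU: Ā=45.3279, payoff=2.4821, prob=0.003536
DUDDUU: Ā=43.9679, payoff=3.8421, prob=0.003536
UUDDUU: Ā=51.7844, payoff=0.0000, prob=0.015321
DDUDUU: Ā=42.7439, payoff=5.0661, prob=0.003536
UDUDUU: Ā=50.3428, payoff=0.0000, prob=0.015321
DUUDUU: Ā=48.9828, payoff=0.0000, prob=0.015321
UUUDUU: Ā=57.6909, payoff=0.0000, prob=0.066392
DDDUUU: Ā=41.6423, payoff=6.1677, prob=0.003536
UDDUUU: Ā=49.0454, payoff=0.0000, prob=0.015321
DUDUUU: Ā=47.6854, payoff=0.1246, prob=0.015321
UUDUUU: Ā=56.1628, payoff=0.0000, prob=0.066392
DDUUUU: Ā=46.4614, payoff=1.3486, prob=0.015321
UDUUUU: Ā=54.7212, payoff=0.0000, prob=0.066392
DUUUUU: Ā=53.3612, payoff=0.0000, prob=0.066392
UUUUUU: Ā=62.8476, payoff=0.0000, prob=0.287700
Price = Σ prob·payoff / R^6 = 0.201999 / 1.194052 = 0.1692

price = 0.1692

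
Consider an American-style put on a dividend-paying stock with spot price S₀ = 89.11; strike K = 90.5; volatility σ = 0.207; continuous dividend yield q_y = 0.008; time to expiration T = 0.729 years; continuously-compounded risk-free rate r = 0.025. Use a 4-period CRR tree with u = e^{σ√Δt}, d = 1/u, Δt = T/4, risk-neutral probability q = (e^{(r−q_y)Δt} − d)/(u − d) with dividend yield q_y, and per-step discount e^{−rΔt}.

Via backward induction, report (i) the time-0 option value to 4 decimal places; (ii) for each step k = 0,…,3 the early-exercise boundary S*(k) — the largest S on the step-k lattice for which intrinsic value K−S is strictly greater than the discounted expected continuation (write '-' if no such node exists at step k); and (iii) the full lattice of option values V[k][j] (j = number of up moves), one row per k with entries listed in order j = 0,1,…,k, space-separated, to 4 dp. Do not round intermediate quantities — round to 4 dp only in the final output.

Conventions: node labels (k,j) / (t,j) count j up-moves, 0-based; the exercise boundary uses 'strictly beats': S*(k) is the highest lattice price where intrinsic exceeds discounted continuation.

params: Δt=0.18225 u=1.09239 d=0.91542 q=0.49546 e^(-rΔt)=0.99545
t_4 payoffs: 27.9234 15.8260 1.3900 0.0000 0.0000
t_3: node(3,0) S=68.3582 payoff=22.1418 vs cont=21.8300 → 22.1418 [stop]  node(3,1) S=81.5733 payoff=8.9267 vs cont=8.6342 → 8.9267 [stop]  node(3,2) S=97.3431 payoff=0.0000 vs cont=0.6981 → 0.6981 [wait]  node(3,3) S=116.1615 payoff=0.0000 vs cont=0.0000 → 0.0000 [wait]  ⇒ S*(3)=81.5733
t_2: node(2,0) S=74.6740 payoff=15.8260 vs cont=15.5234 → 15.8260 [stop]  node(2,1) S=89.1100 payoff=1.3900 vs cont=4.8278 → 4.8278 [wait]  node(2,2) S=106.3368 payoff=0.0000 vs cont=0.3506 → 0.3506 [wait]  ⇒ S*(2)=74.6740
t_1: node(1,0) S=81.5733 payoff=8.9267 vs cont=10.3297 → 10.3297 [wait]  node(1,1) S=97.3431 payoff=0.0000 vs cont=2.5977 → 2.5977 [wait]  ⇒ S*(1)=-
t_0: node(0,0) S=89.1100 payoff=1.3900 vs cont=6.4693 → 6.4693 [wait]  ⇒ S*(0)=-

price = 6.4693
boundary = - - 74.6740 81.5733
tree:
6.4693
10.3297 2.5977
15.8260 4.8278 0.3506
22.1418 8.9267 0.6981 0.0000
27.9234 15.8260 1.3900 0.0000 0.0000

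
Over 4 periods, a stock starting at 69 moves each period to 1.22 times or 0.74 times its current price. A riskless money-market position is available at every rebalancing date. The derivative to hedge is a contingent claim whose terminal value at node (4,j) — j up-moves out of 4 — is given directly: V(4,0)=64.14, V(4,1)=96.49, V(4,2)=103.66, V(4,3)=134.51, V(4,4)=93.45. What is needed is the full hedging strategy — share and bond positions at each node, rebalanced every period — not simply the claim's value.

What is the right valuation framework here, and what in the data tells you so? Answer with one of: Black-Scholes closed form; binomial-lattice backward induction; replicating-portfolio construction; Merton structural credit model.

framework: replicating-portfolio construction

Key observation: what is demanded is not a single number but the (Δ, B) position at each node of the 1.22/0.74 tree starting at 69; constructing those positions is the replicating-portfolio method.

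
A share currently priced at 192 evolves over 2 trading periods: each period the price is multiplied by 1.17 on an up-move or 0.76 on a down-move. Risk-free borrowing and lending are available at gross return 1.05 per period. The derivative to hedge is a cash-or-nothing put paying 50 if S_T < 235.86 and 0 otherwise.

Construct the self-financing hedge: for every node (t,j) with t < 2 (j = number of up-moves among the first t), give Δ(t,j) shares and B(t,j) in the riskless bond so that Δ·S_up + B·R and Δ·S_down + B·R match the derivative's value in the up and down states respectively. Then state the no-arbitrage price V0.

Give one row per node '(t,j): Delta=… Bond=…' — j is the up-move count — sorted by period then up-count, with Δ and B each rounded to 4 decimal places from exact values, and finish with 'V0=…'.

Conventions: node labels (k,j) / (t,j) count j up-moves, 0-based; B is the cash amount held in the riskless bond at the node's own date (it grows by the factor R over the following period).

Under the risk-neutral measure, an up-move has probability p* = (R−d)/(u−d) = 0.7073 and values discount at R = 1.05.
At maturity the claim pays: V(2,0)=50.0000, V(2,1)=50.0000, V(2,2)=0.0000
Node (1,0) S=145.9200: V=(p*·50.0000+(1−p*)·50.0000)/1.05=47.6190; Δ=(50.0000−50.0000)/(170.7264−110.8992)=0.0000; B=V−Δ·S=47.6190
Node (1,1) S=224.6400: V=(p*·0.0000+(1−p*)·50.0000)/1.05=13.9373; Δ=(0.0000−50.0000)/(262.8288−170.7264)=-0.5429; B=V−Δ·S=135.8885
Node (0,0) S=192.0000: V=(p*·13.9373+(1−p*)·47.6190)/1.05=22.6622; Δ=(13.9373−47.6190)/(224.6400−145.9200)=-0.4279; B=V−Δ·S=104.8129
Check: Δ(0,0)·S0 + B(0,0) = 22.6622 = V0.

(0,0): Delta=-0.4279 Bond=104.8129
(1,0): Delta=0.0000 Bond=47.6190
(1,1): Delta=-0.5429 Bond=135.8885
V0=22.6622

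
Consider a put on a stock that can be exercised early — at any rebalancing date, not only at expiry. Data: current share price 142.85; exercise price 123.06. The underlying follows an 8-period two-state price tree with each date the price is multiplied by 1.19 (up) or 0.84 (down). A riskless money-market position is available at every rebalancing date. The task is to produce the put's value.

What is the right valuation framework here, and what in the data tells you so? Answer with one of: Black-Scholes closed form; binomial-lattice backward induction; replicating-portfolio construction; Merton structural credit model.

Key observation: an American put (K = 123.06, S₀ = 142.85) on a 8-date tree has no closed form — the optimal stopping decision is embedded and must be resolved recursively from expiry.

framework: binomial-lattice backward induction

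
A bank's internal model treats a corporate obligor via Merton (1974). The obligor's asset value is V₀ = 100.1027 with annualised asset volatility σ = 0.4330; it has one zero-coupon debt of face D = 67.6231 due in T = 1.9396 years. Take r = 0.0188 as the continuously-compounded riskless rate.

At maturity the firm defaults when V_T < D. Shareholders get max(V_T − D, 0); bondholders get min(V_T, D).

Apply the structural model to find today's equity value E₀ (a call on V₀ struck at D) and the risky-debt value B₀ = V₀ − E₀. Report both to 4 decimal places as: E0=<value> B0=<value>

Work the structural quantities from V₀ = 100.1027 against face 67.6231:
d₁ = [ln(V₀/D) + (r + σ²/2)T] / (σ√T)
   = [ln(100.1027/67.6231) + (0.0188 + 0.5·0.4330²)·1.9396] / (0.4330·√1.9396)
   = [0.392247 + 0.218291] / 0.603037 = 1.012439
d₂ = d₁ − σ√T = 1.012439 − 0.603037 = 0.409402
N(d₁) = 0.844336,  N(d₂) = 0.658878,  e^(−rT) = 0.964192
E₀ = V₀·N(d₁) − D·e^(−rT)·N(d₂)
   = 100.1027·0.844336 − 67.6231·0.964192·0.658878 = 41.560377
B₀ = V₀ − E₀ = 100.1027 − 41.560377 = 58.542323

E0=41.5604 B0=58.5423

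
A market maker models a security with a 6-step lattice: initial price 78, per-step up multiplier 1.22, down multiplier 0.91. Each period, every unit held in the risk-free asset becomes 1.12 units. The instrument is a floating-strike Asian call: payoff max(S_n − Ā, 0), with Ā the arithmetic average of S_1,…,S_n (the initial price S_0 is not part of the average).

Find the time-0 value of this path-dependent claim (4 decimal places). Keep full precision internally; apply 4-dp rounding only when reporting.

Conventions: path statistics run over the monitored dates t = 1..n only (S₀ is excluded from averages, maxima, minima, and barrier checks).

price = 18.4167

Set p* = 0.6774 (from d < R < u); the path-dependent value is the discounted p*-expectation over all price paths.
Enumerate all 2^6 = 64 price paths (U = up ×1.22, D = down ×0.91); each path with k up-moves has probability p*^k·(1−p*)^(6−k).
DDDDDD: Ā=56.8012, payoff=0.0000, prob=0.001127
UDDDDD: Ā=76.1510, payoff=0.0000, prob=0.002366
DUDDDD: Ā=72.1210, payoff=0.0000, prob=0.002366
UUDDDD: Ā=96.6897, payoff=0.0000, prob=0.004969
DDUDDD: Ā=68.4537, payoff=0.0000, prob=0.002366
UDUDDD: Ā=91.7731, payoff=0.0000, prob=0.004969
DUUDDD: Ā=87.7431, payoff=0.0000, prob=0.004969
UUUDDD: Ā=117.6337, payoff=0.0000, prob=0.010435
DDDUDD: Ā=65.1165, payoff=0.0000, prob=0.002366
UDDUDD: Ā=87.2990, payoff=0.0000, prob=0.004969
DUDUDD: Ā=83.2690, payoff=0.0000, prob=0.004969
UUDUDD: Ā=111.6354, payoff=0.0000, prob=0.010435
DDUUDD: Ā=79.6017, payoff=0.0105, prob=0.004969
UDUUDD: Ā=106.7188, payoff=0.0141, prob=0.010435
DUUUDD: Ā=102.6888, payoff=4.0441, prob=0.010435
UUUUDD: Ā=137.6707, payoff=5.4217, prob=0.021913
DDDDUD: Ā=62.0796, payoff=0.0000, prob=0.002366
UDDDUD: Ā=83.2276, payoff=0.0000, prob=0.004969
DUDDUD: Ā=79.1976, payoff=0.4146, prob=0.004969
UUDDUD: Ā=106.1770, payoff=0.5559, prob=0.010435
DDUDUD: Ā=75.5303, payoff=4.0819, prob=0.004969
UDUDUD: Ā=101.2604, payoff=5.4725, prob=0.010435
DUUDUD: Ā=97.2304, payoff=9.5025, prob=0.010435
UUUDUD: Ā=130.3529, payoff=12.7396, prob=0.021913
DDDUUD: Ā=72.1931, payoff=7.4192, prob=0.004969
UDDUUD: Ā=96.7863, payoff=9.9466, prob=0.010435
DUDUUD: Ā=92.7563, payoff=13.9766, prob=0.010435
UUDUUD: Ā=124.3546, payoff=18.7378, prob=0.021913
DDUUUD: Ā=89.0890, payoff=17.6439, prob=0.010435
UDUUUD: Ā=119.4380, payoff=23.6544, prob=0.021913
DUUUUD: Ā=115.4080, payoff=27.6844, prob=0.021913
UUUUUD: Ā=154.7228, payoff=37.1154, prob=0.046018
DDDDDU: Ā=59.3160, payoff=0.0669, prob=0.002366
UDDDDU: Ā=79.5226, payoff=0.0896, prob=0.004969
DUDDDU: Ā=75.4926, payoff=4.1196, prob=0.004969
UUDDDU: Ā=101.2099, payoff=5.5230, prob=0.010435
DDUDDU: Ā=71.8253, payoff=7.7869, prob=0.004969
UDUDDU: Ā=96.2933, payoff=10.4396, prob=0.010435
DUUDDU: Ā=92.2633, payoff=14.4696, prob=0.010435
UUUDDU: Ā=123.6936, payoff=19.3989, prob=0.021913
DDDUDU: Ā=68.4881, payoff=11.1242, prob=0.004969
UDDUDU: Ā=91.8191, payoff=14.9137, prob=0.010435
DUDUDU: Ā=87.7891, payoff=18.9437, prob=0.010435
UUDUDU: Ā=117.6953, payoff=25.3971, prob=0.021913
DDUUDU: Ā=84.1218, payoff=22.6110, prob=0.010435
UDUUDU: Ā=112.7787, payoff=30.3137, prob=0.021913
DUUUDU: Ā=108.7487, payoff=34.3437, prob=0.021913
UUUUDU: Ā=145.7950, payoff=46.0432, prob=0.046018
DDDDUU: Ā=65.4512, payoff=14.1611, prob=0.004969
UDDDUU: Ā=87.7477, payoff=18.9852, prob=0.010435
DUDDUU: Ā=83.7177, payoff=23.0152, prob=0.010435
UUDDUU: Ā=112.2369, payoff=30.8555, prob=0.021913
DDUDUU: Ā=80.0504, payoff=26.6825, prob=0.010435
UDUDUU: Ā=107.3203, payoff=35.7721, prob=0.021913
DUUDUU: Ā=103.2903, payoff=39.8021, prob=0.021913
UUUDUU: Ā=138.4772, payoff=53.3611, prob=0.046018
DDDUUU: Ā=76.7132, payoff=30.0197, prob=0.010435
UDDUUU: Ā=102.8462, payoff=40.2462, prob=0.021913
DUDUUU: Ā=98.8162, payoff=44.2762, prob=0.021913
UUDUUU: Ā=132.4789, payoff=59.3593, prob=0.046018
DDUUUU: Ā=95.1489, payoff=47.9435, prob=0.021913
UDUUUU: Ā=127.5623, payoff=64.2759, prob=0.046018
DUUUUU: Ā=123.5323, payoff=68.3059, prob=0.046018
UUUUUU: Ā=165.6147, payoff=91.5750, prob=0.096637
Price = Σ prob·payoff / R^6 = 36.351263 / 1.973823 = 18.4167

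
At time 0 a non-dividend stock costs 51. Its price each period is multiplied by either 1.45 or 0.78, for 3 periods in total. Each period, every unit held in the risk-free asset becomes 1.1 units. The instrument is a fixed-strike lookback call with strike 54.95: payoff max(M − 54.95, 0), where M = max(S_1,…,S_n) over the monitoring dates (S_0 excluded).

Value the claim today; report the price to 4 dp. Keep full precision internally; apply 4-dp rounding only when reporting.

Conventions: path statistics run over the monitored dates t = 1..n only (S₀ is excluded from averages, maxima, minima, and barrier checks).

No-arbitrage gives p* = (R−d)/(u−d) = 0.4776: enumerate every path, weight its payoff by its p*-probability, and discount by R^3.
Enumerate all 2^3 = 8 price paths (U = up ×1.45, D = down ×0.78); each path with k up-moves has probability p*^k·(1−p*)^(3−k).
DDD: M=39.7800, payoff=0.0000, prob=0.142554
UDD: M=73.9500, payoff=19.0000, prob=0.130335
DUD: M=57.6810, payoff=2.7310, prob=0.130335
UUD: M=107.2275, payoff=52.2775, prob=0.119164
DDU: M=44.9912, payoff=0.0000, prob=0.130335
UDU: M=83.6375, payoff=28.6874, prob=0.119164
DUU: M=83.6375, payoff=28.6874, prob=0.119164
UUU: M=155.4799, payoff=100.5299, prob=0.108950
Price = Σ prob·payoff / R^3 = 26.851575 / 1.331000 = 20.1740

price = 20.1740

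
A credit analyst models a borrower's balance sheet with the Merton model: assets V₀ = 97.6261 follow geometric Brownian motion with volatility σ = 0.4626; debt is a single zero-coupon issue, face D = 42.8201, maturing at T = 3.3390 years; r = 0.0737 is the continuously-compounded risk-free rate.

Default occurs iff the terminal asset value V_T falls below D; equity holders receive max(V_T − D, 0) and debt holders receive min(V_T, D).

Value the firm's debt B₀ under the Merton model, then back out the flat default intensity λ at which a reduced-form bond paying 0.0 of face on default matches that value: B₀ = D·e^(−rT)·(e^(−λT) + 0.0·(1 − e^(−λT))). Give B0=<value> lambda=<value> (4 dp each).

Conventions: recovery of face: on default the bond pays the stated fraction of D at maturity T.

Apply the equity-as-call identities (strike 42.8201, horizon 3.3390 years):
d₁ = [ln(V₀/D) + (r + σ²/2)T] / (σ√T)
   = [ln(97.6261/42.8201) + (0.0737 + 0.5·0.4626²)·3.3390] / (0.4626·√3.3390)
   = [0.824137 + 0.603355] / 0.845306 = 1.688729
d₂ = d₁ − σ√T = 1.688729 − 0.845306 = 0.843423
N(d₁) = 0.954364,  N(d₂) = 0.800504,  e^(−rT) = 0.781856
E₀ = V₀·N(d₁) − D·e^(−rT)·N(d₂)
   = 97.6261·0.954364 − 42.8201·0.781856·0.800504 = 66.370656
B₀ = V₀ − E₀ = 97.6261 − 66.370656 = 31.255444
e^(−λT) = (B₀·e^(rT)/D − 0)/(1 − 0) = (31.2554·1.279007/42.8201 − 0)/1 = 0.93357763
λ = −ln(0.93357763)/3.3390 = 0.020584

B0=31.2554 lambda=0.0206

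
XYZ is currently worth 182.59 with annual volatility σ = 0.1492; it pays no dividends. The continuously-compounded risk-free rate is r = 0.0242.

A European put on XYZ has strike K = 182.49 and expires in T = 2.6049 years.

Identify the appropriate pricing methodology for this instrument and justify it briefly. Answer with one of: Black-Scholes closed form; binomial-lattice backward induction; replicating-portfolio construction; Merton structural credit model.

framework: Black-Scholes closed form

Key observation: the strike-182.49 put on XYZ is European-exercise on a continuously-modelled lognormal underlying, so its value is a single closed-form evaluation.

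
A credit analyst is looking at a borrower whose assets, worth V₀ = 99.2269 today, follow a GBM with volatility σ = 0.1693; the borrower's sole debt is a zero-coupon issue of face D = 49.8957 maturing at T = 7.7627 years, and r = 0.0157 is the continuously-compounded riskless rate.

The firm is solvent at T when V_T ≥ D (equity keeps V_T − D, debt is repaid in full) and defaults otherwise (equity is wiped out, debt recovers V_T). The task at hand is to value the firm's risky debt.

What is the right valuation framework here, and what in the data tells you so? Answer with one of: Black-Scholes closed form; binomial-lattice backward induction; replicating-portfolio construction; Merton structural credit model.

Key observation: a levered firm with one bullet debt due at 7.7627 years is the canonical structural-credit setup: equity is a call on the firm's assets struck at the face value.

framework: Merton structural credit model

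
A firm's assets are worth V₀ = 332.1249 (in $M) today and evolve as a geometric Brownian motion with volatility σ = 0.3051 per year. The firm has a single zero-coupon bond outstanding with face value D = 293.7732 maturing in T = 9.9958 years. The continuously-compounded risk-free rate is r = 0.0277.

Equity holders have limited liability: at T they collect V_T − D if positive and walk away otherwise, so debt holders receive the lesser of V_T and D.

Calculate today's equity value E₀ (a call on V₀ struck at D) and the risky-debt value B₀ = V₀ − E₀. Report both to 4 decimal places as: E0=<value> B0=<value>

Work the structural quantities from V₀ = 332.1249 against face 293.7732:
d₁ = [ln(V₀/D) + (r + σ²/2)T] / (σ√T)
   = [ln(332.1249/293.7732) + (0.0277 + 0.5·0.3051²)·9.9958] / (0.3051·√9.9958)
   = [0.122703 + 0.742118] / 0.964608 = 0.896552
d₂ = d₁ − σ√T = 0.896552 − 0.964608 = -0.068056
N(d₁) = 0.815021,  N(d₂) = 0.472870,  e^(−rT) = 0.758143
E₀ = V₀·N(d₁) − D·e^(−rT)·N(d₂)
   = 332.1249·0.815021 − 293.7732·0.758143·0.472870 = 165.370117
B₀ = V₀ − E₀ = 332.1249 − 165.370117 = 166.754783

E0=165.3701 B0=166.7548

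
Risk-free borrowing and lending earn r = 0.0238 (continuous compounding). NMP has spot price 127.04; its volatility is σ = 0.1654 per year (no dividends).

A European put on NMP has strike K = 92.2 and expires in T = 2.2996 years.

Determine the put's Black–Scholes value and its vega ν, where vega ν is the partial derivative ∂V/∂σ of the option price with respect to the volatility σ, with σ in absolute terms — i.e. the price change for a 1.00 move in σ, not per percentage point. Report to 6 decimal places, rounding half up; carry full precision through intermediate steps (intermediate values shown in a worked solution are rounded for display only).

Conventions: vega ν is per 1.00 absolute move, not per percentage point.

σ√T = 0.1654·√2.2996 = 0.250820
d₁ = (ln(S/K) + (r+σ²/2)T) / (σ√T) = (ln(127.04/92.2) + (0.0238+0.1654²/2)·2.2996) / 0.250820 = (0.320542 + 0.086186) / 0.250820 = 1.621594
d₂ = d₁ − σ√T = 1.621594 − 0.250820 = 1.370774
e^{−rT} = 0.946740
N(−d₁) = 0.052445,  N(−d₂) = 0.085223
Put price V = K·e^{−rT}·N(−d₂) − S·N(−d₁) = 7.439046 − 6.662639 = 0.776407
φ(d₁) = (1/√(2π))·e^{−d₁²/2} = 0.107129
ν = S·φ(d₁)·√T = 20.638294

price = 0.776407
ν = 20.638294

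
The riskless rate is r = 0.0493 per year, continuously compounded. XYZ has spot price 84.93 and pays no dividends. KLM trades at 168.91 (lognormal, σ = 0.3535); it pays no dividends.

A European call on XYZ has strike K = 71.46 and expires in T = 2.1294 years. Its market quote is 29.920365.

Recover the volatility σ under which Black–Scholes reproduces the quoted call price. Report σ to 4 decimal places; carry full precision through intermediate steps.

sigma = 0.4177

At σ = 0.4177 the Black–Scholes value reproduces the quote:
σ√T = 0.4177·√2.1294 = 0.609527
d₁ = (ln(S/K) + (r+σ²/2)T) / (σ√T) = (ln(84.93/71.46) + (0.0493+0.4177²/2)·2.1294) / 0.609527 = (0.172690 + 0.290741) / 0.609527 = 0.760312
d₂ = d₁ − σ√T = 0.760312 − 0.609527 = 0.150784
e^{−rT} = 0.900343
N(d₁) = 0.776466,  N(d₂) = 0.559927
V = S·N(d₁) − K·e^{−rT}·N(d₂) = 65.945245 − 36.024880 = 29.920365 (matching the quote); vega is positive throughout, so no other σ reproduces this price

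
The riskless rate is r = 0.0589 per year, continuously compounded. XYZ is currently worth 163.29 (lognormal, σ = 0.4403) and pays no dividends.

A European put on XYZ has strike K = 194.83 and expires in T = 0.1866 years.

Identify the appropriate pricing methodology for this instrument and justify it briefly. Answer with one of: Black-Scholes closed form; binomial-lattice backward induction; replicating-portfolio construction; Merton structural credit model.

framework: Black-Scholes closed form

Key observation: a European claim on XYZ (strike 194.83) — a lognormal (GBM) underlying with constant rate and volatility — has an exact closed-form value; no lattice or capital structure is involved.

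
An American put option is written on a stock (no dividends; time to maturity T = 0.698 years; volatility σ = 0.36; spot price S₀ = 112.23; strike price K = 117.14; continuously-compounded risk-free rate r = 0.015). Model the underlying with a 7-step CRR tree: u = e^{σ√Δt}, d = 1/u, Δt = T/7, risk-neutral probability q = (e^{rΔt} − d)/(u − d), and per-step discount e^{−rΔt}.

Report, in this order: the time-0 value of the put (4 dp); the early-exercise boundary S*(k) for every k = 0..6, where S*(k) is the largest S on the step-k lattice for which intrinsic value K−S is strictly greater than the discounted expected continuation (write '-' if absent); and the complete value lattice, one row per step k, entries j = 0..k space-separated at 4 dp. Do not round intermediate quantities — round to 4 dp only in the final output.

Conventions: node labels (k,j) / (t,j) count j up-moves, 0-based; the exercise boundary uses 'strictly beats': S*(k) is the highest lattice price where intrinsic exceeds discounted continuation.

price = 16.0230
boundary = - - - - 71.2242 79.7991 89.4064
tree:
16.0230
22.0397 9.5073
29.3011 14.1847 4.4327
37.4703 20.4781 7.3614 1.2507
45.9158 28.3713 11.9286 2.4004 0.0000
53.5692 37.3409 18.6720 4.6070 0.0000 0.0000
60.4003 45.9158 27.7336 8.8419 0.0000 0.0000 0.0000
66.4973 53.5692 37.3409 16.9698 0.0000 0.0000 0.0000 0.0000

Δt=0.09971, u=1.12039, d=0.89254, q=0.47818, disc=e^(-rΔt)=0.99851
k=7 terminal: V=max(K-S,0) → 66.4973 53.5692 37.3409 16.9698 0.0000 0.0000 0.0000 0.0000
k=6: j=0 S=56.7397 intr=60.4003 cont=60.2252 V=60.4003[EX]; j=1 S=71.2242 intr=45.9158 cont=45.7407 V=45.9158[EX]; j=2 S=89.4064 intr=27.7336 cont=27.5586 V=27.7336[EX]; j=3 S=112.2300 intr=4.9100 cont=8.8419 V=8.8419[hold]; j=4 S=140.8801 intr=0.0000 cont=0.0000 V=0.0000[hold]; j=5 S=176.8439 intr=0.0000 cont=0.0000 V=0.0000[hold]; j=6 S=221.9886 intr=0.0000 cont=0.0000 V=0.0000[hold]  S*(6)=89.4064
k=5: j=0 S=63.5708 intr=53.5692 cont=53.3941 V=53.5692[EX]; j=1 S=79.7991 intr=37.3409 cont=37.1658 V=37.3409[EX]; j=2 S=100.1702 intr=16.9698 cont=18.6720 V=18.6720[hold]; j=3 S=125.7417 intr=0.0000 cont=4.6070 V=4.6070[hold]; j=4 S=157.8410 intr=0.0000 cont=0.0000 V=0.0000[hold]; j=5 S=198.1346 intr=0.0000 cont=0.0000 V=0.0000[hold]  S*(5)=79.7991
k=4: j=0 S=71.2242 intr=45.9158 cont=45.7407 V=45.9158[EX]; j=1 S=89.4064 intr=27.7336 cont=28.3713 V=28.3713[hold]; j=2 S=112.2300 intr=4.9100 cont=11.9286 V=11.9286[hold]; j=3 S=140.8801 intr=0.0000 cont=2.4004 V=2.4004[hold]; j=4 S=176.8439 intr=0.0000 cont=0.0000 V=0.0000[hold]  S*(4)=71.2242
k=3: j=0 S=79.7991 intr=37.3409 cont=37.4703 V=37.4703[hold]; j=1 S=100.1702 intr=16.9698 cont=20.4781 V=20.4781[hold]; j=2 S=125.7417 intr=0.0000 cont=7.3614 V=7.3614[hold]; j=3 S=157.8410 intr=0.0000 cont=1.2507 V=1.2507[hold]  S*(3)=-
k=2: j=0 S=89.4064 intr=27.7336 cont=29.3011 V=29.3011[hold]; j=1 S=112.2300 intr=4.9100 cont=14.1847 V=14.1847[hold]; j=2 S=140.8801 intr=0.0000 cont=4.4327 V=4.4327[hold]  S*(2)=-
k=1: j=0 S=100.1702 intr=16.9698 cont=22.0397 V=22.0397[hold]; j=1 S=125.7417 intr=0.0000 cont=9.5073 V=9.5073[hold]  S*(1)=-
k=0: j=0 S=112.2300 intr=4.9100 cont=16.0230 V=16.0230[hold]  S*(0)=-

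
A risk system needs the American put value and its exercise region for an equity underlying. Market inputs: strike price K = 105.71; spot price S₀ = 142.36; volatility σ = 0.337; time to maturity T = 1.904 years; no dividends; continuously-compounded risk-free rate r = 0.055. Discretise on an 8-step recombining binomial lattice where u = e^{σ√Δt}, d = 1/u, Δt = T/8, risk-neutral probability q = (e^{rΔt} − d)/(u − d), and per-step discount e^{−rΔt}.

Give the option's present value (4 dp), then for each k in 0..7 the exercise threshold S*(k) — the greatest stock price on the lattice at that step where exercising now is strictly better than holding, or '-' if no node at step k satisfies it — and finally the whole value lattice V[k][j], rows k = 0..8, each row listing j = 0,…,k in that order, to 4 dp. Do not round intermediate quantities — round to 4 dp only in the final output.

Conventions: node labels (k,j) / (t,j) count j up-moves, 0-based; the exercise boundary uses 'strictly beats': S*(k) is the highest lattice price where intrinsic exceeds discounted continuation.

Δt=0.23800  u=1.17869  d=0.84840  q=0.49888  discount=0.98700
step 8 (expiry): payoffs max(K−S,0) = 67.4996 52.6236 31.9561 3.2424 0.0000 0.0000 0.0000 0.0000 0.0000
step 7: (k=7,j=0): S=45.0384, K−S=60.6716, hold=59.2969 ⇒ V=60.6716 exercise | (k=7,j=1): S=62.5726, K−S=43.1374, hold=41.7627 ⇒ V=43.1374 exercise | (k=7,j=2): S=86.9332, K−S=18.7768, hold=17.4021 ⇒ V=18.7768 exercise | (k=7,j=3): S=120.7778, K−S=0.0000, hold=1.6037 ⇒ V=1.6037 continue | (k=7,j=4): S=167.7987, K−S=0.0000, hold=0.0000 ⇒ V=0.0000 continue | (k=7,j=5): S=233.1257, K−S=0.0000, hold=0.0000 ⇒ V=0.0000 continue | (k=7,j=6): S=323.8856, K−S=0.0000, hold=0.0000 ⇒ V=0.0000 continue | (k=7,j=7): S=449.9799, K−S=0.0000, hold=0.0000 ⇒ V=0.0000 continue  boundary S*=86.9332
step 6: (k=6,j=0): S=53.0864, K−S=52.6236, hold=51.2488 ⇒ V=52.6236 exercise | (k=6,j=1): S=73.7539, K−S=31.9561, hold=30.5814 ⇒ V=31.9561 exercise | (k=6,j=2): S=102.4676, K−S=3.2424, hold=10.0767 ⇒ V=10.0767 continue | (k=6,j=3): S=142.3600, K−S=0.0000, hold=0.7932 ⇒ V=0.7932 continue | (k=6,j=4): S=197.7832, K−S=0.0000, hold=0.0000 ⇒ V=0.0000 continue | (k=6,j=5): S=274.7837, K−S=0.0000, hold=0.0000 ⇒ V=0.0000 continue | (k=6,j=6): S=381.7617, K−S=0.0000, hold=0.0000 ⇒ V=0.0000 continue  boundary S*=73.7539
step 5: (k=5,j=0): S=62.5726, K−S=43.1374, hold=41.7627 ⇒ V=43.1374 exercise | (k=5,j=1): S=86.9332, K−S=18.7768, hold=20.7672 ⇒ V=20.7672 continue | (k=5,j=2): S=120.7778, K−S=0.0000, hold=5.3745 ⇒ V=5.3745 continue | (k=5,j=3): S=167.7987, K−S=0.0000, hold=0.3923 ⇒ V=0.3923 continue | (k=5,j=4): S=233.1257, K−S=0.0000, hold=0.0000 ⇒ V=0.0000 continue | (k=5,j=5): S=323.8856, K−S=0.0000, hold=0.0000 ⇒ V=0.0000 continue  boundary S*=62.5726
step 4: (k=4,j=0): S=73.7539, K−S=31.9561, hold=31.5614 ⇒ V=31.9561 exercise | (k=4,j=1): S=102.4676, K−S=3.2424, hold=12.9178 ⇒ V=12.9178 continue | (k=4,j=2): S=142.3600, K−S=0.0000, hold=2.8514 ⇒ V=2.8514 continue | (k=4,j=3): S=197.7832, K−S=0.0000, hold=0.1940 ⇒ V=0.1940 continue | (k=4,j=4): S=274.7837, K−S=0.0000, hold=0.0000 ⇒ V=0.0000 continue  boundary S*=73.7539
step 3: (k=3,j=0): S=86.9332, K−S=18.7768, hold=22.1662 ⇒ V=22.1662 continue | (k=3,j=1): S=120.7778, K−S=0.0000, hold=7.7932 ⇒ V=7.7932 continue | (k=3,j=2): S=167.7987, K−S=0.0000, hold=1.5058 ⇒ V=1.5058 continue | (k=3,j=3): S=233.1257, K−S=0.0000, hold=0.0960 ⇒ V=0.0960 continue  boundary S*=-
step 2: (k=2,j=0): S=102.4676, K−S=3.2424, hold=14.8007 ⇒ V=14.8007 continue | (k=2,j=1): S=142.3600, K−S=0.0000, hold=4.5960 ⇒ V=4.5960 continue | (k=2,j=2): S=197.7832, K−S=0.0000, hold=0.7920 ⇒ V=0.7920 continue  boundary S*=-
step 1: (k=1,j=0): S=120.7778, K−S=0.0000, hold=9.5835 ⇒ V=9.5835 continue | (k=1,j=1): S=167.7987, K−S=0.0000, hold=2.6632 ⇒ V=2.6632 continue  boundary S*=-
step 0: (k=0,j=0): S=142.3600, K−S=0.0000, hold=6.0513 ⇒ V=6.0513 continue  boundary S*=-

price = 6.0513
boundary = - - - - 73.7539 62.5726 73.7539 86.9332
tree:
6.0513
9.5835 2.6632
14.8007 4.5960 0.7920
22.1662 7.7932 1.5058 0.0960
31.9561 12.9178 2.8514 0.1940 0.0000
43.1374 20.7672 5.3745 0.3923 0.0000 0.0000
52.6236 31.9561 10.0767 0.7932 0.0000 0.0000 0.0000
60.6716 43.1374 18.7768 1.6037 0.0000 0.0000 0.0000 0.0000
67.4996 52.6236 31.9561 3.2424 0.0000 0.0000 0.0000 0.0000 0.0000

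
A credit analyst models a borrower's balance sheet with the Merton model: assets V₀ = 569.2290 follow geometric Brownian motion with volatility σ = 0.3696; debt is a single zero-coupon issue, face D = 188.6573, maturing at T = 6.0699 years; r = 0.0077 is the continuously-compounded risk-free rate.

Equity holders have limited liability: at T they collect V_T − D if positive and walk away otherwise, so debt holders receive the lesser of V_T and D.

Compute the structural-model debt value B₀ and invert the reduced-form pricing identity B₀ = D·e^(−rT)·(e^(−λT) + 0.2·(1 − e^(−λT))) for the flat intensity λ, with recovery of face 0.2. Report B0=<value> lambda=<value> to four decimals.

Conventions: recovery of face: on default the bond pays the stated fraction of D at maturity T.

With assets at 569.2290 and a single debt payment of 188.6573 at 6.0699 years:
d₁ = [ln(V₀/D) + (r + σ²/2)T] / (σ√T)
   = [ln(569.2290/188.6573) + (0.0077 + 0.5·0.3696²)·6.0699] / (0.3696·√6.0699)
   = [1.104351 + 0.461325] / 0.910590 = 1.719409
d₂ = d₁ − σ√T = 1.719409 − 0.910590 = 0.808819
N(d₁) = 0.957230,  N(d₂) = 0.790690,  e^(−rT) = 0.954337
E₀ = V₀·N(d₁) − D·e^(−rT)·N(d₂)
   = 569.2290·0.957230 − 188.6573·0.954337·0.790690 = 402.525072
B₀ = V₀ − E₀ = 569.2290 − 402.525072 = 166.703928
e^(−λT) = (B₀·e^(rT)/D − 0.2)/(1 − 0.2) = (166.7039·1.047848/188.6573 − 0.2)/0.8 = 0.90739157
λ = −ln(0.90739157)/6.0699 = 0.016010

B0=166.7039 lambda=0.0160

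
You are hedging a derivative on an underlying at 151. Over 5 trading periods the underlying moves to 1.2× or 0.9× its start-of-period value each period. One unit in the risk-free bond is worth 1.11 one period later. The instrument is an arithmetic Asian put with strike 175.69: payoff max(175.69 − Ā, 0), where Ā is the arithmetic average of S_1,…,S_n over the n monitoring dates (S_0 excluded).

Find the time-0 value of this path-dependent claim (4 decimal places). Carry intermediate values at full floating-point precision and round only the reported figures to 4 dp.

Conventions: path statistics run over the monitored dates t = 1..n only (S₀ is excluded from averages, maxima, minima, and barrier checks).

Under the martingale measure an up-move has probability p* = 0.7000; value the claim as the probability-weighted average of per-path payoffs, discounted 5 periods at R = 1.11.
Enumerate all 2^5 = 32 price paths (U = up ×1.2, D = down ×0.9); each path with k up-moves has probability p*^k·(1−p*)^(5−k).
DDDDD: Ā=111.3048, payoff=64.3852, prob=0.002430
UDDDD: Ā=148.4064, payoff=27.2836, prob=0.005670
DUDDD: Ā=139.3464, payoff=36.3436, prob=0.005670
UUDDD: Ā=185.7952, payoff=0.0000, prob=0.013230
DDUDD: Ā=131.1924, payoff=44.4976, prob=0.005670
UDUDD: Ā=174.9232, payoff=0.7668, prob=0.013230
DUUDD: Ā=165.8632, payoff=9.8268, prob=0.013230
UUUDD: Ā=221.1510, payoff=0.0000, prob=0.030870
DDDUD: Ā=123.8538, payoff=51.8362, prob=0.005670
UDDUD: Ā=165.1384, payoff=10.5516, prob=0.013230
DUDUD: Ā=156.0784, payoff=19.6116, prob=0.013230
UUDUD: Ā=208.1046, payoff=0.0000, prob=0.030870
DDUUD: Ā=147.9244, payoff=27.7656, prob=0.013230
UDUUD: Ā=197.2326, payoff=0.0000, prob=0.030870
DUUUD: Ā=188.1726, payoff=0.0000, prob=0.030870
UUUUD: Ā=250.8968, payoff=0.0000, prob=0.072030
DDDDU: Ā=117.2491, payoff=58.4409, prob=0.005670
UDDDU: Ā=156.3321, payoff=19.3579, prob=0.013230
DUDDU: Ā=147.2721, payoff=28.4179, prob=0.013230
UUDDU: Ā=196.3628, payoff=0.0000, prob=0.030870
DDUDU: Ā=139.1181, payoff=36.5719, prob=0.013230
UDUDU: Ā=185.4908, payoff=0.0000, prob=0.030870
DUUDU: Ā=176.4308, payoff=0.0000, prob=0.030870
UUUDU: Ā=235.2411, payoff=0.0000, prob=0.072030
DDDUU: Ā=131.7795, payoff=43.9105, prob=0.013230
UDDUU: Ā=175.7060, payoff=0.0000, prob=0.030870
DUDUU: Ā=166.6460, payoff=9.0440, prob=0.030870
UUDUU: Ā=222.1947, payoff=0.0000, prob=0.072030
DDUUU: Ā=158.4920, payoff=17.1980, prob=0.030870
UDUUU: Ā=211.3227, payoff=0.0000, prob=0.072030
DUUUU: Ā=202.2627, payoff=0.0000, prob=0.072030
UUUUU: Ā=269.6836, payoff=0.0000, prob=0.168070
Price = Σ prob·payoff / R^5 = 4.808288 / 1.685058 = 2.8535

price = 2.8535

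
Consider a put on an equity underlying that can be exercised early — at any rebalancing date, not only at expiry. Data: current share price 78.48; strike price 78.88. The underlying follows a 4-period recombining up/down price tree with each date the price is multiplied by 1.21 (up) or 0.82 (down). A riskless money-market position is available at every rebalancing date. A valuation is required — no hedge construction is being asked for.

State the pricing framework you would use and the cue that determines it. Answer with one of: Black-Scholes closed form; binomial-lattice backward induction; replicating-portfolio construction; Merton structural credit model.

framework: binomial-lattice backward induction

Key observation: an American put (K = 78.88, S₀ = 78.48) on a 4-date tree has no closed form — the optimal stopping decision is embedded and must be resolved recursively from expiry.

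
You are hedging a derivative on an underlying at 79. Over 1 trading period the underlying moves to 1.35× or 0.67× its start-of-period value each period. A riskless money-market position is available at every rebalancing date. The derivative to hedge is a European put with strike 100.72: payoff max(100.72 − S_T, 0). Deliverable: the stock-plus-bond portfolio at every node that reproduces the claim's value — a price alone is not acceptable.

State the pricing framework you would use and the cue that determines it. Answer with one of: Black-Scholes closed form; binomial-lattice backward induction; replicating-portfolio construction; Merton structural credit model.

framework: replicating-portfolio construction

Key observation: what is demanded is not a single number but the (Δ, B) position at each node of the 1.35/0.67 tree starting at 79; constructing those positions is the replicating-portfolio method.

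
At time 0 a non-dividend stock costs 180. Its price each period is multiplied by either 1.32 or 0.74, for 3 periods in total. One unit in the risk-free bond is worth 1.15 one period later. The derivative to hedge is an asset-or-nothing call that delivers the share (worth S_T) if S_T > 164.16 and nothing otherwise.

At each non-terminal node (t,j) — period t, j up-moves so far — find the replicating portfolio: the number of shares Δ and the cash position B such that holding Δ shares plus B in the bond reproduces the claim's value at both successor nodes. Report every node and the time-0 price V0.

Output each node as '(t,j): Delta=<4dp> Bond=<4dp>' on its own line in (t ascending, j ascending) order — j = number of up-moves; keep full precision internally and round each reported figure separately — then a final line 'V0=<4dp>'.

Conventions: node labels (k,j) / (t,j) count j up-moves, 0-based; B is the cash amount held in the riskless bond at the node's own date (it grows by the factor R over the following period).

(0,0): Delta=1.3549 Bond=-80.6806
(1,0): Delta=1.8466 Bond=-158.2763
(1,1): Delta=1.2406 Bond=-65.6268
(2,0): Delta=0.0000 Bond=0.0000
(2,1): Delta=2.2759 Bond=-257.4886
(2,2): Delta=1.0000 Bond=0.0000
V0=163.2063

Since d<R<u, set p* = (R−d)/(u−d) = 0.7069; price each node as the discounted p*-expectation of its children.
Terminal payoffs: V(3,0)=0.0000, V(3,1)=0.0000, V(3,2)=232.0877, V(3,3)=413.9942
  t=2,j=0: stock 98.5680 → up 130.1098 (V=0.0000), down 72.9403 (V=0.0000). Price 0.0000; hedge Δ=0.0000, bond B=0.0000.
  t=2,j=1: stock 175.8240 → up 232.0877 (V=232.0877), down 130.1098 (V=0.0000). Price 142.6626; hedge Δ=2.2759, bond B=-257.4886.
  t=2,j=2: stock 313.6320 → up 413.9942 (V=413.9942), down 232.0877 (V=232.0877). Price 313.6320; hedge Δ=1.0000, bond B=0.0000.
  t=1,j=0: stock 133.2000 → up 175.8240 (V=142.6626), down 98.5680 (V=0.0000). Price 87.6936; hedge Δ=1.8466, bond B=-158.2763.
  t=1,j=1: stock 237.6000 → up 313.6320 (V=313.6320), down 175.8240 (V=142.6626). Price 229.1481; hedge Δ=1.2406, bond B=-65.6268.
  t=0,j=0: stock 180.0000 → up 237.6000 (V=229.1481), down 133.2000 (V=87.6936). Price 163.2063; hedge Δ=1.3549, bond B=-80.6806.
As a check, the time-0 holding Δ(0,0)·S0 + B(0,0) comes to 163.2063 — exactly V0.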